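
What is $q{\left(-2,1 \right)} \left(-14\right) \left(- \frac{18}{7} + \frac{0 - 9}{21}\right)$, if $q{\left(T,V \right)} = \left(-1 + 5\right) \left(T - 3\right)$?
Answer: $-840$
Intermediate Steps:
$q{\left(T,V \right)} = -12 + 4 T$ ($q{\left(T,V \right)} = 4 \left(-3 + T\right) = -12 + 4 T$)
$q{\left(-2,1 \right)} \left(-14\right) \left(- \frac{18}{7} + \frac{0 - 9}{21}\right) = \left(-12 + 4 \left(-2\right)\right) \left(-14\right) \left(- \frac{18}{7} + \frac{0 - 9}{21}\right) = \left(-12 - 8\right) \left(-14\right) \left(\left(-18\right) \frac{1}{7} - \frac{3}{7}\right) = \left(-20\right) \left(-14\right) \left(- \frac{18}{7} - \frac{3}{7}\right) = 280 \left(-3\right) = -840$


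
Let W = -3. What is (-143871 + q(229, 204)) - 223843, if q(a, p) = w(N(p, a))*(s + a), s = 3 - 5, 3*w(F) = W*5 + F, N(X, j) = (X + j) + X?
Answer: -961948/3 ≈ -3.2065e+5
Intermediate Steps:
N(X, j) = j + 2*X
w(F) = -5 + F/3 (w(F) = (-3*5 + F)/3 = (-15 + F)/3 = -5 + F/3)
s = -2
q(a, p) = (-2 + a)*(-5 + a/3 + 2*p/3) (q(a, p) = (-5 + (a + 2*p)/3)*(-2 + a) = (-5 + (a/3 + 2*p/3))*(-2 + a) = (-5 + a/3 + 2*p/3)*(-2 + a) = (-2 + a)*(-5 + a/3 + 2*p/3))
(-143871 + q(229, 204)) - 223843 = (-143871 + (-2 + 229)*(-15 + 229 + 2*204)/3) - 223843 = (-143871 + (⅓)*227*(-15 + 229 + 408)) - 223843 = (-143871 + (⅓)*227*622) - 223843 = (-143871 + 141194/3) - 223843 = -290419/3 - 223843 = -961948/3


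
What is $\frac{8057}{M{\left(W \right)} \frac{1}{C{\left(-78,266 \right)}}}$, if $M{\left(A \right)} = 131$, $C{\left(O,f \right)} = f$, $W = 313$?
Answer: $\frac{2143162}{131} \approx 16360.0$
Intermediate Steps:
$\frac{8057}{M{\left(W \right)} \frac{1}{C{\left(-78,266 \right)}}} = \frac{8057}{131 \cdot \frac{1}{266}} = \frac{8057}{\frac{131}{266}} = 8057 \cdot \frac{266}{131} = \frac{2143162}{131}$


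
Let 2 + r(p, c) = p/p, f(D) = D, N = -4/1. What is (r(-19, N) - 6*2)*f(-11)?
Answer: 143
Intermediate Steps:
N = -4 (N = -4*1 = -4)
r(p, c) = -1 (r(p, c) = -2 + p/p = -2 + 1 = -1)
(r(-19, N) - 6*2)*f(-11) = (-1 - 6*2)*(-11) = (-1 - 12)*(-11) = -13*(-11) = 143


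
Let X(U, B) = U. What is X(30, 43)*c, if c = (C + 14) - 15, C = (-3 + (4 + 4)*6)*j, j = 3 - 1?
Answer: 2670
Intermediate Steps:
j = 2
C = 90 (C = (-3 + (4 + 4)*6)*2 = (-3 + 8*6)*2 = (-3 + 48)*2 = 45*2 = 90)
c = 89 (c = (90 + 14) - 15 = 104 - 15 = 89)
X(30, 43)*c = 30*89 = 2670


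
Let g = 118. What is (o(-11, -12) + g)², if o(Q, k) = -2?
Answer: 13456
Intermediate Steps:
(o(-11, -12) + g)² = (-2 + 118)² = 116² = 13456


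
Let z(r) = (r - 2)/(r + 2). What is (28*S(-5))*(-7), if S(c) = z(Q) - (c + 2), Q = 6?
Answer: -686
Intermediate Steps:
z(r) = (-2 + r)/(2 + r)
S(c) = -3/2 - c (S(c) = (-2 + 6)/(2 + 6) - (c + 2) = 4/8 - (2 + c) = (⅛)*4 + (-2 - c) = ½ + (-2 - c) = -3/2 - c)
(28*S(-5))*(-7) = (28*(-3/2 - 1*(-5)))*(-7) = (28*(-3/2 + 5))*(-7) = (28*(7/2))*(-7) = 98*(-7) = -686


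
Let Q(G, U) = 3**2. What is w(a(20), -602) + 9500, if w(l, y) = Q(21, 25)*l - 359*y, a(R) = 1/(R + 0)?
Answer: 4512369/20 ≈ 2.2562e+5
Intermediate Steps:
a(R) = 1/R
Q(G, U) = 9
w(l, y) = -359*y + 9*l (w(l, y) = 9*l - 359*y = -359*y + 9*l)
w(a(20), -602) + 9500 = (-359*(-602) + 9/20) + 9500 = (216118 + 9*(1/20)) + 9500 = (216118 + 9/20) + 9500 = 4322369/20 + 9500 = 4512369/20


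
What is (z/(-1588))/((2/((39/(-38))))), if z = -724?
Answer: -7059/30172 ≈ -0.23396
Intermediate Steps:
(z/(-1588))/((2/((39/(-38))))) = (-724/(-1588))/((2/((39/(-38))))) = (-724*(-1/1588))/((2/((39*(-1/38))))) = 181/(397*((2/(-39/38)))) = 181/(397*((2*(-38/39)))) = 181/(397*(-76/39)) = (181/397)*(-39/76) = -7059/30172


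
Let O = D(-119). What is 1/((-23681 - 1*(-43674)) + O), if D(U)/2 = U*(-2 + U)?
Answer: 1/48791 ≈ 2.0496e-5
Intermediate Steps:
D(U) = 2*U*(-2 + U) (D(U) = 2*(U*(-2 + U)) = 2*U*(-2 + U))
O = 28798 (O = 2*(-119)*(-2 - 119) = 2*(-119)*(-121) = 28798)
1/((-23681 - 1*(-43674)) + O) = 1/((-23681 - 1*(-43674)) + 28798) = 1/((-23681 + 43674) + 28798) = 1/(19993 + 28798) = 1/48791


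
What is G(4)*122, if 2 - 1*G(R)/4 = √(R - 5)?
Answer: 976 - 488*I ≈ 976.0 - 488.0*I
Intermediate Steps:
G(R) = 8 - 4*√(-5 + R) (G(R) = 8 - 4*√(R - 5) = 8 - 4*√(-5 + R))
G(4)*122 = (8 - 4*√(-5 + 4))*122 = (8 - 4*I)*122 = 976 - 488*I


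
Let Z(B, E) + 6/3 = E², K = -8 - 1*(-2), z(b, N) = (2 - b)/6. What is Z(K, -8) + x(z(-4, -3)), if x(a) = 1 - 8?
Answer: 55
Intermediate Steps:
z(b, N) = ⅓ - b/6 (z(b, N) = (2 - b)*(⅙) = ⅓ - b/6)
K = -6 (K = -8 + 2 = -6)
Z(B, E) = -2 + E²
x(a) = -7
Z(K, -8) + x(z(-4, -3)) = (-2 + (-8)²) - 7 = (-2 + 64) - 7 = 62 - 7 = 55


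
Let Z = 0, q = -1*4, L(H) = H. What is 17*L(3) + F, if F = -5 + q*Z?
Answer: 46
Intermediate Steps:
q = -4
F = -5 (F = -5 - 4*0 = -5 + 0 = -5)
17*L(3) + F = 17*3 - 5 = 51 - 5 = 46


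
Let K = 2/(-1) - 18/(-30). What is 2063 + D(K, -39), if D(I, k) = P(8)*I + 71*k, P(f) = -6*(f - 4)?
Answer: -3362/5 ≈ -672.40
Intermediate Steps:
P(f) = 24 - 6*f (P(f) = -6*(-4 + f) = 24 - 6*f)
K = -7/5 (K = 2*(-1) - 18*(-1/30) = -2 + 3/5 = -7/5 ≈ -1.4000)
D(I, k) = -24*I + 71*k (D(I, k) = (24 - 6*8)*I + 71*k = (24 - 48)*I + 71*k = -24*I + 71*k)
2063 + D(K, -39) = 2063 + (-24*(-7/5) + 71*(-39)) = 2063 + (168/5 - 2769) = 2063 - 13677/5 = -3362/5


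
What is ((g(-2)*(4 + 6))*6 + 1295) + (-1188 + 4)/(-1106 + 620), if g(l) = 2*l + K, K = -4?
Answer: 198637/243 ≈ 817.44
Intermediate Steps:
g(l) = -4 + 2*l (g(l) = 2*l - 4 = -4 + 2*l)
((g(-2)*(4 + 6))*6 + 1295) + (-1188 + 4)/(-1106 + 620) = (((-4 + 2*(-2))*(4 + 6))*6 + 1295) + (-1188 + 4)/(-1106 + 620) = (((-4 - 4)*10)*6 + 1295) - 1184/(-486) = (-8*10*6 + 1295) - 1184*(-1/486) = (-80*6 + 1295) + 592/243 = (-480 + 1295) + 592/243 = 815 + 592/243 = 198637/243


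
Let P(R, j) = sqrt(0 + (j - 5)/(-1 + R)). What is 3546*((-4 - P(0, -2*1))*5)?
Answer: -70920 - 17730*sqrt(7) ≈ -1.1783e+5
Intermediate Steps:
P(R, j) = sqrt((-5 + j)/(-1 + R)) (P(R, j) = sqrt(0 + (-5 + j)/(-1 + R)) = sqrt((-5 + j)/(-1 + R)))
3546*((-4 - P(0, -2*1))*5) = 3546*((-4 - sqrt((-5 - 2*1)/(-1 + 0)))*5) = 3546*((-4 - sqrt((-5 - 2)/(-1)))*5) = 3546*((-4 - sqrt(-1*(-7)))*5) = 3546*((-4 - sqrt(7))*5) = 3546*(-20 - 5*sqrt(7)) = -70920 - 17730*sqrt(7)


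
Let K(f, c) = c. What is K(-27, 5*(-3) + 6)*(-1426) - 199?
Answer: 12635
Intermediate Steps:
K(-27, 5*(-3) + 6)*(-1426) - 199 = (5*(-3) + 6)*(-1426) - 199 = (-15 + 6)*(-1426) - 199 = -9*(-1426) - 199 = 12834 - 199 = 12635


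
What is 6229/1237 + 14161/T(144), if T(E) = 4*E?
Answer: 21105061/712512 ≈ 29.621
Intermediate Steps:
6229/1237 + 14161/T(144) = 6229/1237 + 14161/((4*144)) = 6229*(1/1237) + 14161/576 = 6229/1237 + 14161*(1/576) = 6229/1237 + 14161/576 = 21105061/712512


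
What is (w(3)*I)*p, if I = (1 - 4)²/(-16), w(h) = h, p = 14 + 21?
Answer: -945/16 ≈ -59.063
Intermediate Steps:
p = 35
I = -9/16 (I = (-3)²*(-1/16) = 9*(-1/16) = -9/16 ≈ -0.56250)
(w(3)*I)*p = (3*(-9/16))*35 = -27/16*35 = -945/16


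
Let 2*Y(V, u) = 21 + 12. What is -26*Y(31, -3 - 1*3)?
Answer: -429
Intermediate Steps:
Y(V, u) = 33/2 (Y(V, u) = (21 + 12)/2 = (½)*33 = 33/2)
-26*Y(31, -3 - 1*3) = -26*33/2 = -429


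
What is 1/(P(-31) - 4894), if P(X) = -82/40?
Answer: -20/97921 ≈ -0.00020425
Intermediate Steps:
P(X) = -41/20 (P(X) = -82*1/40 = -41/20)
1/(P(-31) - 4894) = 1/(-41/20 - 4894) = 1/(-97921/20) = -20/97921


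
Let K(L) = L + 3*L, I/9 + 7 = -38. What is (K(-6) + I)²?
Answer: 184041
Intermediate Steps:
I = -405 (I = -63 + 9*(-38) = -63 - 342 = -405)
K(L) = 4*L
(K(-6) + I)² = (4*(-6) - 405)² = (-24 - 405)² = (-429)² = 184041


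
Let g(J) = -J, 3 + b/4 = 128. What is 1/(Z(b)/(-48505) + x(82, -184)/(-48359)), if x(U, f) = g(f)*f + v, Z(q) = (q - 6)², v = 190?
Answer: -2345653295/10168367594 ≈ -0.23068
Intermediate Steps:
b = 500 (b = -12 + 4*128 = -12 + 512 = 500)
Z(q) = (-6 + q)²
x(U, f) = 190 - f² (x(U, f) = (-f)*f + 190 = -f² + 190 = 190 - f²)
1/(Z(b)/(-48505) + x(82, -184)/(-48359)) = 1/((-6 + 500)²/(-48505) + (190 - 1*(-184)²)/(-48359)) = 1/(494²*(-1/48505) + (190 - 1*33856)*(-1/48359)) = 1/(244036*(-1/48505) + (190 - 33856)*(-1/48359)) = 1/(-244036/48505 - 33666*(-1/48359)) = 1/(-244036/48505 + 33666/48359) = 1/(-10168367594/2345653295) = -2345653295/10168367594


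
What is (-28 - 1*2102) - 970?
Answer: -3100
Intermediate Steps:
(-28 - 1*2102) - 970 = (-28 - 2102) - 970 = -2130 - 970 = -3100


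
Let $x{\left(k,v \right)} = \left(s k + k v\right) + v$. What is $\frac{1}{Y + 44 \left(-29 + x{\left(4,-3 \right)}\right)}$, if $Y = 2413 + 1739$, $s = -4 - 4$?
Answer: $\frac{1}{808} \approx 0.0012376$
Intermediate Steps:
$s = -8$ ($s = -4 - 4 = -8$)
$x{\left(k,v \right)} = v - 8 k + k v$ ($x{\left(k,v \right)} = \left(- 8 k + k v\right) + v = v - 8 k + k v$)
$Y = 4152$
$\frac{1}{Y + 44 \left(-29 + x{\left(4,-3 \right)}\right)} = \frac{1}{4152 + 44 \left(-29 - 47\right)} = \frac{1}{4152 + 44 \left(-76\right)} = \frac{1}{4152 - 3344} = \frac{1}{808}$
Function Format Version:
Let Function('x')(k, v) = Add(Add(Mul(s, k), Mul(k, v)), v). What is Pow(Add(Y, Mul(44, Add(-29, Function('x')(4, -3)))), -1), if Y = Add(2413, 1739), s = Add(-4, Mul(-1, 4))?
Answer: Rational(1, 808) ≈ 0.0012376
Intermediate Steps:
s = -8 (s = Add(-4, -4) = -8)
Function('x')(k, v) = Add(v, Mul(-8, k), Mul(k, v)) (Function('x')(k, v) = Add(Add(Mul(-8, k), Mul(k, v)), v) = Add(v, Mul(-8, k), Mul(k, v)))
Y = 4152
Pow(Add(Y, Mul(44, Add(-29, Function('x')(4, -3)))), -1) = Pow(Add(4152, Mul(44, Add(-29, Add(-3, Mul(-8, 4), Mul(4, -3))))), -1) = Pow(Add(4152, Mul(44, Add(-29, Add(-3, -32, -12)))), -1) = Pow(Add(4152, Mul(44, Add(-29, -47))), -1) = Pow(Add(4152, Mul(44, -76)), -1) = Pow(Add(4152, -3344), -1) = Pow(808, -1) = Rational(1, 808)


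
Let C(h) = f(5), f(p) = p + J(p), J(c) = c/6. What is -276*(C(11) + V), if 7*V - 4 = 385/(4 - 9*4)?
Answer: -72427/56 ≈ -1293.3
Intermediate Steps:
J(c) = c/6 (J(c) = c*(⅙) = c/6)
f(p) = 7*p/6 (f(p) = p + p/6 = 7*p/6)
V = -257/224 (V = 4/7 + (385/(4 - 9*4))/7 = 4/7 + (385/(4 - 36))/7 = 4/7 + (385/(-32))/7 = 4/7 + (385*(-1/32))/7 = 4/7 + (⅐)*(-385/32) = 4/7 - 55/32 = -257/224 ≈ -1.1473)
C(h) = 35/6 (C(h) = (7/6)*5 = 35/6)
-276*(C(11) + V) = -276*(35/6 - 257/224) = -276*3149/672 = -1*72427/56 = -72427/56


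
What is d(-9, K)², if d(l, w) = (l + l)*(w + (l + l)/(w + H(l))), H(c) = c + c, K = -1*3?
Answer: 72900/49 ≈ 1487.8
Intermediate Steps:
K = -3
H(c) = 2*c
d(l, w) = 2*l*(w + 2*l/(w + 2*l)) (d(l, w) = (l + l)*(w + (l + l)/(w + 2*l)) = (2*l)*(w + (2*l)/(w + 2*l)) = (2*l)*(w + 2*l/(w + 2*l)) = 2*l*(w + 2*l/(w + 2*l)))
d(-9, K)² = (2*(-9)*((-3)² + 2*(-9) + 2*(-9)*(-3))/(-3 + 2*(-9)))² = (2*(-9)*(9 - 18 + 54)/(-3 - 18))² = (2*(-9)*45/(-21))² = (2*(-9)*(-1/21)*45)² = (270/7)² = 72900/49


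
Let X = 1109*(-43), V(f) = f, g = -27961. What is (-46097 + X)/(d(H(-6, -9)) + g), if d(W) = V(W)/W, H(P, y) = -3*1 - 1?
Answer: 11723/3495 ≈ 3.3542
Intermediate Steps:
H(P, y) = -4 (H(P, y) = -3 - 1 = -4)
d(W) = 1 (d(W) = W/W = 1)
X = -47687
(-46097 + X)/(d(H(-6, -9)) + g) = (-46097 - 47687)/(1 - 27961) = -93784/(-27960) = -93784*(-1/27960) = 11723/3495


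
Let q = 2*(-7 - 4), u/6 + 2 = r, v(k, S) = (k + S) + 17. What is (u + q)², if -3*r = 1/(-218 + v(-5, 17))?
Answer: 41267776/35721 ≈ 1155.3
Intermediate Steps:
v(k, S) = 17 + S + k (v(k, S) = (S + k) + 17 = 17 + S + k)
r = 1/567 (r = -1/(3*(-218 + (17 + 17 - 5))) = -1/(3*(-218 + 29)) = -⅓/(-189) = -⅓*(-1/189) = 1/567 ≈ 0.0017637)
u = -2266/189 (u = -12 + 6*(1/567) = -12 + 2/189 = -2266/189 ≈ -11.989)
q = -22 (q = 2*(-11) = -22)
(u + q)² = (-2266/189 - 22)² = (-6424/189)² = 41267776/35721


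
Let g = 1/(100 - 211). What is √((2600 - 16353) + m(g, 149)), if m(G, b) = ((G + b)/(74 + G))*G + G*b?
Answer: I*√1270128017702658/303881 ≈ 117.28*I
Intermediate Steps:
g = -1/111 (g = 1/(-111) = -1/111 ≈ -0.0090090)
m(G, b) = G*b + G*(G + b)/(74 + G) (m(G, b) = ((G + b)/(74 + G))*G + G*b = G*(G + b)/(74 + G) + G*b = G*b + G*(G + b)/(74 + G))
√((2600 - 16353) + m(g, 149)) = √((2600 - 16353) - (-1/111 + 75*149 - 1/111*149)/(111*(74 - 1/111))) = √(-13753 - (-1/111 + 11175 - 149/111)/(111*8213/111)) = √(-13753 - 1/111*111/8213*413425/37) = √(-13753 - 413425/303881) = √(-4179688818/303881) = I*√1270128017702658/303881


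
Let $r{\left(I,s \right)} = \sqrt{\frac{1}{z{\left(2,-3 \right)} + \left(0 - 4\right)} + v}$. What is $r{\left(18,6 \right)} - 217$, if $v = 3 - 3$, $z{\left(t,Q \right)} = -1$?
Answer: $-217 + \frac{i \sqrt{5}}{5} \approx -217.0 + 0.44721 i$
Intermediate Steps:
$v = 0$
$r{\left(I,s \right)} = \frac{i \sqrt{5}}{5}$ ($r{\left(I,s \right)} = \sqrt{\frac{1}{-1 + \left(0 - 4\right)} + 0} = \sqrt{\frac{1}{-1 - 4} + 0} = \sqrt{\frac{1}{-5} + 0} = \sqrt{- \frac{1}{5} + 0} = \sqrt{- \frac{1}{5}} = \frac{i \sqrt{5}}{5}$)
$r{\left(18,6 \right)} - 217 = \frac{i \sqrt{5}}{5} - 217 = -217 + \frac{i \sqrt{5}}{5}$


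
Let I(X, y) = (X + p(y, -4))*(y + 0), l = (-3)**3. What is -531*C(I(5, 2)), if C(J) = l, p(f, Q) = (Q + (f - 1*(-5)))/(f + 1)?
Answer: 14337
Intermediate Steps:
p(f, Q) = (5 + Q + f)/(1 + f) (p(f, Q) = (Q + (f + 5))/(1 + f) = (Q + (5 + f))/(1 + f) = (5 + Q + f)/(1 + f))
l = -27
I(X, y) = y*(1 + X) (I(X, y) = (X + (5 - 4 + y)/(1 + y))*(y + 0) = (X + (1 + y)/(1 + y))*y = (X + 1)*y = (1 + X)*y = y*(1 + X))
C(J) = -27
-531*C(I(5, 2)) = -531*(-27) = 14337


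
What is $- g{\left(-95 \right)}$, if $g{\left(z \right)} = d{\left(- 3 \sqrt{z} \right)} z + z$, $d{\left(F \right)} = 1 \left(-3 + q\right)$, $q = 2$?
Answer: $0$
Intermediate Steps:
$d{\left(F \right)} = -1$ ($d{\left(F \right)} = 1 \left(-3 + 2\right) = 1 \left(-1\right) = -1$)
$g{\left(z \right)} = 0$ ($g{\left(z \right)} = - z + z = 0$)
$- g{\left(-95 \right)} = \left(-1\right) 0 = 0$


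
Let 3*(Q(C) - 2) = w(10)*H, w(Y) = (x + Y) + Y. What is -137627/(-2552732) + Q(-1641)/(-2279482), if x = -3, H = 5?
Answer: 67208750645/1246908566748 ≈ 0.053900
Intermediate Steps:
w(Y) = -3 + 2*Y (w(Y) = (-3 + Y) + Y = -3 + 2*Y)
Q(C) = 91/3 (Q(C) = 2 + ((-3 + 2*10)*5)/3 = 2 + ((-3 + 20)*5)/3 = 2 + (17*5)/3 = 2 + (⅓)*85 = 2 + 85/3 = 91/3)
-137627/(-2552732) + Q(-1641)/(-2279482) = -137627/(-2552732) + (91/3)/(-2279482) = -137627*(-1/2552732) + (91/3)*(-1/2279482) = 19661/364676 - 91/6838446 = 67208750645/1246908566748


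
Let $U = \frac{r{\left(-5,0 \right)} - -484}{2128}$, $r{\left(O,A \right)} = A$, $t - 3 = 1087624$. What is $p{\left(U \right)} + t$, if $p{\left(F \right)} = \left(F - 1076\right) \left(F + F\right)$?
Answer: $\frac{153843022393}{141512} \approx 1.0871 \cdot 10^{6}$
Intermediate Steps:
$t = 1087627$ ($t = 3 + 1087624 = 1087627$)
$U = \frac{121}{532}$ ($U = \frac{0 - -484}{2128} = \left(0 + 484\right) \frac{1}{2128} = 484 \cdot \frac{1}{2128} = \frac{121}{532} \approx 0.22744$)
$p{\left(F \right)} = 2 F \left(-1076 + F\right)$ ($p{\left(F \right)} = \left(-1076 + F\right) 2 F = 2 F \left(-1076 + F\right)$)
$p{\left(U \right)} + t = 2 \cdot \frac{121}{532} \left(-1076 + \frac{121}{532}\right) + 1087627 = 2 \cdot \frac{121}{532} \left(- \frac{572311}{532}\right) + 1087627 = - \frac{69249631}{141512} + 1087627 = \frac{153843022393}{141512}$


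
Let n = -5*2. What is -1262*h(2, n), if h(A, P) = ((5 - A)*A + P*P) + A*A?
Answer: -138820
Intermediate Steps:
n = -10
h(A, P) = A² + P² + A*(5 - A) (h(A, P) = (A*(5 - A) + P²) + A² = (P² + A*(5 - A)) + A² = A² + P² + A*(5 - A))
-1262*h(2, n) = -1262*((-10)² + 5*2) = -1262*(100 + 10) = -1262*110 = -138820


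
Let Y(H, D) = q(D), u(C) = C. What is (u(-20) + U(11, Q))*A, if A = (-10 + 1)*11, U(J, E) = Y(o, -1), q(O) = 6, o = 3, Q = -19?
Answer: 1386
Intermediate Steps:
Y(H, D) = 6
U(J, E) = 6
A = -99 (A = -9*11 = -99)
(u(-20) + U(11, Q))*A = (-20 + 6)*(-99) = -14*(-99) = 1386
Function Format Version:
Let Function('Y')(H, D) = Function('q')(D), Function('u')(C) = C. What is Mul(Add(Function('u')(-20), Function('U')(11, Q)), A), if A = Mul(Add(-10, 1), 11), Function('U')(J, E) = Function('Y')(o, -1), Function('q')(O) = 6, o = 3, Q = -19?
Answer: 1386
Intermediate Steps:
Function('Y')(H, D) = 6
Function('U')(J, E) = 6
A = -99 (A = Mul(-9, 11) = -99)
Mul(Add(Function('u')(-20), Function('U')(11, Q)), A) = Mul(Add(-20, 6), -99) = Mul(-14, -99) = 1386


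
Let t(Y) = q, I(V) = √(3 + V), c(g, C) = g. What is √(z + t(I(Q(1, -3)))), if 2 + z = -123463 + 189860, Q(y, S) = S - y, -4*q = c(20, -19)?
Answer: √66390 ≈ 257.66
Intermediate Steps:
q = -5 (q = -¼*20 = -5)
t(Y) = -5
z = 66395 (z = -2 + (-123463 + 189860) = -2 + 66397 = 66395)
√(z + t(I(Q(1, -3)))) = √(66395 - 5) = √66390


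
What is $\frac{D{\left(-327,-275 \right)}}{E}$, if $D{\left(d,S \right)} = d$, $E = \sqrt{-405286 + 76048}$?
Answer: $\frac{109 i \sqrt{36582}}{36582} \approx 0.56989 i$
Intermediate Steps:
$E = 3 i \sqrt{36582}$ ($E = \sqrt{-329238} = 3 i \sqrt{36582} \approx 573.79 i$)
$\frac{D{\left(-327,-275 \right)}}{E} = - \frac{327}{3 i \sqrt{36582}} = - 327 \left(- \frac{i \sqrt{36582}}{109746}\right) = \frac{109 i \sqrt{36582}}{36582}$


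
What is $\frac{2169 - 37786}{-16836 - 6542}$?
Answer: $\frac{35617}{23378} \approx 1.5235$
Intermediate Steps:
$\frac{2169 - 37786}{-16836 - 6542} = - \frac{35617}{-23378} = \left(-35617\right) \left(- \frac{1}{23378}\right) = \frac{35617}{23378}$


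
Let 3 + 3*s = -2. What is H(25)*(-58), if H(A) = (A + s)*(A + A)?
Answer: -203000/3 ≈ -67667.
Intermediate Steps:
s = -5/3 (s = -1 + (⅓)*(-2) = -1 - ⅔ = -5/3 ≈ -1.6667)
H(A) = 2*A*(-5/3 + A) (H(A) = (A - 5/3)*(A + A) = (-5/3 + A)*(2*A) = 2*A*(-5/3 + A))
H(25)*(-58) = ((⅔)*25*(-5 + 3*25))*(-58) = ((⅔)*25*(-5 + 75))*(-58) = ((⅔)*25*70)*(-58) = (3500/3)*(-58) = -203000/3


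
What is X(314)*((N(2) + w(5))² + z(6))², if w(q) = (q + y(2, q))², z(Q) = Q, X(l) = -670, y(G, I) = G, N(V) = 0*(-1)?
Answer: -3881744830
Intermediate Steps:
N(V) = 0
w(q) = (2 + q)² (w(q) = (q + 2)² = (2 + q)²)
X(314)*((N(2) + w(5))² + z(6))² = -670*((0 + (2 + 5)²)² + 6)² = -670*((0 + 7²)² + 6)² = -670*((0 + 49)² + 6)² = -670*(49² + 6)² = -670*(2401 + 6)² = -670*2407² = -670*5793649 = -3881744830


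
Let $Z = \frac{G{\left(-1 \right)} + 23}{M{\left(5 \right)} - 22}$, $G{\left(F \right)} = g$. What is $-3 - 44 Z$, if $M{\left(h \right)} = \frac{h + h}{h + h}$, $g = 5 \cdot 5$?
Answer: $\frac{683}{7} \approx 97.571$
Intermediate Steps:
$g = 25$
$G{\left(F \right)} = 25$
$M{\left(h \right)} = 1$ ($M{\left(h \right)} = \frac{2 h}{2 h} = 2 h \frac{1}{2 h} = 1$)
$Z = - \frac{16}{7}$ ($Z = \frac{25 + 23}{1 - 22} = \frac{48}{-21} = 48 \left(- \frac{1}{21}\right) = - \frac{16}{7} \approx -2.2857$)
$-3 - 44 Z = -3 - - \frac{704}{7} = -3 + \frac{704}{7} = \frac{683}{7}$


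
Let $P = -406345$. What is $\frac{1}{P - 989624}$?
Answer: $- \frac{1}{1395969} \approx -7.1635 \cdot 10^{-7}$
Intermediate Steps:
$\frac{1}{P - 989624} = \frac{1}{-406345 - 989624} = \frac{1}{-1395969} = - \frac{1}{1395969}$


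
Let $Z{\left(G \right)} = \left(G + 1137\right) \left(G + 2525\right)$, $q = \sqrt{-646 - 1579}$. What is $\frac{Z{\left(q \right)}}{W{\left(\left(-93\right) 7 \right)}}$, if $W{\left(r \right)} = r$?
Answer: $- \frac{2868700}{651} - \frac{18310 i \sqrt{89}}{651} \approx -4406.6 - 265.34 i$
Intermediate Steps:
$q = 5 i \sqrt{89}$ ($q = \sqrt{-2225} = 5 i \sqrt{89} \approx 47.17 i$)
$Z{\left(G \right)} = \left(1137 + G\right) \left(2525 + G\right)$
$\frac{Z{\left(q \right)}}{W{\left(\left(-93\right) 7 \right)}} = \frac{2870925 + \left(5 i \sqrt{89}\right)^{2} + 3662 \cdot 5 i \sqrt{89}}{\left(-93\right) 7} = \frac{2870925 - 2225 + 18310 i \sqrt{89}}{-651} = \left(2868700 + 18310 i \sqrt{89}\right) \left(- \frac{1}{651}\right) = - \frac{2868700}{651} - \frac{18310 i \sqrt{89}}{651}$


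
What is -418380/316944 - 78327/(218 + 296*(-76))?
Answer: 215341709/98067756 ≈ 2.1958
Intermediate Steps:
-418380/316944 - 78327/(218 + 296*(-76)) = -418380*1/316944 - 78327/(218 - 22496) = -34865/26412 - 78327/(-22278) = -34865/26412 - 78327*(-1/22278) = -34865/26412 + 26109/7426 = 215341709/98067756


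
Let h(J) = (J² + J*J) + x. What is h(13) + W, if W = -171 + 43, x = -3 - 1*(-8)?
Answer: 215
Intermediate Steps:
x = 5 (x = -3 + 8 = 5)
h(J) = 5 + 2*J² (h(J) = (J² + J*J) + 5 = (J² + J²) + 5 = 2*J² + 5 = 5 + 2*J²)
W = -128
h(13) + W = (5 + 2*13²) - 128 = (5 + 2*169) - 128 = (5 + 338) - 128 = 343 - 128 = 215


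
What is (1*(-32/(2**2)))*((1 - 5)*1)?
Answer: 32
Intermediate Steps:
(1*(-32/(2**2)))*((1 - 5)*1) = (1*(-32/4))*(-4*1) = (1*(-32*1/4))*(-4) = (1*(-8))*(-4) = -8*(-4) = 32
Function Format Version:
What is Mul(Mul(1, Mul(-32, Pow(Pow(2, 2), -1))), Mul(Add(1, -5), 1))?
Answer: 32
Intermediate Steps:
Mul(Mul(1, Mul(-32, Pow(Pow(2, 2), -1))), Mul(Add(1, -5), 1)) = Mul(Mul(1, Mul(-32, Pow(4, -1))), Mul(-4, 1)) = Mul(Mul(1, Mul(-32, Rational(1, 4))), -4) = Mul(Mul(1, -8), -4) = Mul(-8, -4) = 32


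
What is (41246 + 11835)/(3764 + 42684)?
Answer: 53081/46448 ≈ 1.1428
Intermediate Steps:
(41246 + 11835)/(3764 + 42684) = 53081/46448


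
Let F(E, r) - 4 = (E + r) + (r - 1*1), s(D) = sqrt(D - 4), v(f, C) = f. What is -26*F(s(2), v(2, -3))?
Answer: -182 - 26*I*sqrt(2) ≈ -182.0 - 36.77*I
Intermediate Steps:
s(D) = sqrt(-4 + D)
F(E, r) = 3 + E + 2*r (F(E, r) = 4 + ((E + r) + (r - 1*1)) = 4 + ((E + r) + (r - 1)) = 4 + ((E + r) + (-1 + r)) = 4 + (-1 + E + 2*r) = 3 + E + 2*r)
-26*F(s(2), v(2, -3)) = -26*(3 + sqrt(-4 + 2) + 2*2) = -26*(3 + sqrt(-2) + 4) = -26*(3 + I*sqrt(2) + 4) = -26*(7 + I*sqrt(2)) = -182 - 26*I*sqrt(2)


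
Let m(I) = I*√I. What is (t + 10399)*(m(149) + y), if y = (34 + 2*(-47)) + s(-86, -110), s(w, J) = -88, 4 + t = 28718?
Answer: -5788724 + 5827837*√149 ≈ 6.5349e+7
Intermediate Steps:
t = 28714 (t = -4 + 28718 = 28714)
m(I) = I^(3/2)
y = -148 (y = (34 + 2*(-47)) - 88 = (34 - 94) - 88 = -60 - 88 = -148)
(t + 10399)*(m(149) + y) = (28714 + 10399)*(149^(3/2) - 148) = 39113*(149*√149 - 148) = 39113*(-148 + 149*√149) = -5788724 + 5827837*√149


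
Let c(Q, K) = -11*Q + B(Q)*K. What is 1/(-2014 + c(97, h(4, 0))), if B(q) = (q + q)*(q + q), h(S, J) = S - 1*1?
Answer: 1/109827 ≈ 9.1052e-6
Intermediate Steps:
h(S, J) = -1 + S (h(S, J) = S - 1 = -1 + S)
B(q) = 4*q² (B(q) = (2*q)*(2*q) = 4*q²)
c(Q, K) = -11*Q + 4*K*Q² (c(Q, K) = -11*Q + (4*Q²)*K = -11*Q + 4*K*Q²)
1/(-2014 + c(97, h(4, 0))) = 1/(-2014 + 97*(-11 + 4*(-1 + 4)*97)) = 1/(-2014 + 97*(-11 + 4*3*97)) = 1/(-2014 + 97*(-11 + 1164)) = 1/(-2014 + 97*1153) = 1/(-2014 + 111841) = 1/109827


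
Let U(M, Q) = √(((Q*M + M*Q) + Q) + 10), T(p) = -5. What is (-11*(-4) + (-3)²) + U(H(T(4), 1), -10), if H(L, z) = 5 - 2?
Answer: 53 + 2*I*√15 ≈ 53.0 + 7.746*I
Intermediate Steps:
H(L, z) = 3
U(M, Q) = √(10 + Q + 2*M*Q) (U(M, Q) = √(((M*Q + M*Q) + Q) + 10) = √((2*M*Q + Q) + 10) = √((Q + 2*M*Q) + 10) = √(10 + Q + 2*M*Q))
(-11*(-4) + (-3)²) + U(H(T(4), 1), -10) = (-11*(-4) + (-3)²) + √(10 - 10 + 2*3*(-10)) = (44 + 9) + √(10 - 10 - 60) = 53 + √(-60) = 53 + 2*I*√15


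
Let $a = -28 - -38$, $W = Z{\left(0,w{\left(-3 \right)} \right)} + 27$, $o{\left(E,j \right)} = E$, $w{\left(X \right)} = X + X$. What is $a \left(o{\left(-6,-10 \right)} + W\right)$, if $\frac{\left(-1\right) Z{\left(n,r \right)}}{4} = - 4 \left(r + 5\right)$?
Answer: $50$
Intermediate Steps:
$w{\left(X \right)} = 2 X$
$Z{\left(n,r \right)} = 80 + 16 r$ ($Z{\left(n,r \right)} = - 4 \left(- 4 \left(r + 5\right)\right) = - 4 \left(- 4 \left(5 + r\right)\right) = - 4 \left(-20 - 4 r\right) = 80 + 16 r$)
$W = 11$ ($W = \left(80 + 16 \cdot 2 \left(-3\right)\right) + 27 = \left(80 + 16 \left(-6\right)\right) + 27 = \left(80 - 96\right) + 27 = -16 + 27 = 11$)
$a = 10$ ($a = -28 + 38 = 10$)
$a \left(o{\left(-6,-10 \right)} + W\right) = 10 \left(-6 + 11\right) = 10 \cdot 5 = 50$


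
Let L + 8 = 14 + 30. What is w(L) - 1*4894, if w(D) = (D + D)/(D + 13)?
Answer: -239734/49 ≈ -4892.5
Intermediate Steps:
L = 36 (L = -8 + (14 + 30) = -8 + 44 = 36)
w(D) = 2*D/(13 + D) (w(D) = (2*D)/(13 + D) = 2*D/(13 + D))
w(L) - 1*4894 = 2*36/(13 + 36) - 1*4894 = 2*36/49 - 4894 = 2*36*(1/49) - 4894 = 72/49 - 4894 = -239734/49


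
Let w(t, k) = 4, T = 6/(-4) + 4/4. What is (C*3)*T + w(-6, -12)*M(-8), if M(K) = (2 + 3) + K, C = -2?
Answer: -9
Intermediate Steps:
T = -½ (T = 6*(-¼) + 4*(¼) = -3/2 + 1 = -½ ≈ -0.50000)
M(K) = 5 + K
(C*3)*T + w(-6, -12)*M(-8) = -2*3*(-½) + 4*(5 - 8) = -6*(-½) + 4*(-3) = 3 - 12 = -9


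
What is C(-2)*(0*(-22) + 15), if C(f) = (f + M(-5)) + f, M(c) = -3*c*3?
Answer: 615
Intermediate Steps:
M(c) = -9*c
C(f) = 45 + 2*f (C(f) = (f - 9*(-5)) + f = (f + 45) + f = (45 + f) + f = 45 + 2*f)
C(-2)*(0*(-22) + 15) = (45 + 2*(-2))*(0*(-22) + 15) = (45 - 4)*(0 + 15) = 41*15 = 615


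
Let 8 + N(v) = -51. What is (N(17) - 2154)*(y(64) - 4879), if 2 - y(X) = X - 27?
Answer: 10874682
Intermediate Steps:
N(v) = -59 (N(v) = -8 - 51 = -59)
y(X) = 29 - X (y(X) = 2 - (X - 27) = 2 - (-27 + X) = 2 + (27 - X) = 29 - X)
(N(17) - 2154)*(y(64) - 4879) = (-59 - 2154)*((29 - 1*64) - 4879) = -2213*((29 - 64) - 4879) = -2213*(-35 - 4879) = -2213*(-4914) = 10874682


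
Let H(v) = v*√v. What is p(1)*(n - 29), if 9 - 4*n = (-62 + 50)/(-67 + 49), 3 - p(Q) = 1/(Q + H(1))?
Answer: -1615/24 ≈ -67.292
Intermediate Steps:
H(v) = v^(3/2)
p(Q) = 3 - 1/(1 + Q) (p(Q) = 3 - 1/(Q + 1^(3/2)) = 3 - 1/(Q + 1) = 3 - 1/(1 + Q))
n = 25/12 (n = 9/4 - (-62 + 50)/(4*(-67 + 49)) = 9/4 - (-3)/(-18) = 9/4 - (-3)*(-1)/18 = 9/4 - ¼*⅔ = 9/4 - ⅙ = 25/12 ≈ 2.0833)
p(1)*(n - 29) = ((2 + 3*1)/(1 + 1))*(25/12 - 29) = ((2 + 3)/2)*(-323/12) = ((½)*5)*(-323/12) = (5/2)*(-323/12) = -1615/24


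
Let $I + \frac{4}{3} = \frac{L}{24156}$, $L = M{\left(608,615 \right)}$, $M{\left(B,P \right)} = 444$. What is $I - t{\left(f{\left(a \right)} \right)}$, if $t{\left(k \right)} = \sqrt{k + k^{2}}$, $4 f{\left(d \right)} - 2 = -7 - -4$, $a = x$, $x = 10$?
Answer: $- \frac{2647}{2013} - \frac{i \sqrt{3}}{4} \approx -1.315 - 0.43301 i$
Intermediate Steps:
$L = 444$
$a = 10$
$I = - \frac{2647}{2013}$ ($I = - \frac{4}{3} + \frac{444}{24156} = - \frac{4}{3} + 444 \cdot \frac{1}{24156} = - \frac{4}{3} + \frac{37}{2013} = - \frac{2647}{2013} \approx -1.315$)
$f{\left(d \right)} = - \frac{1}{4}$ ($f{\left(d \right)} = \frac{1}{2} + \frac{-7 - -4}{4} = \frac{1}{2} + \frac{-7 + 4}{4} = \frac{1}{2} + \frac{1}{4} \left(-3\right) = \frac{1}{2} - \frac{3}{4} = - \frac{1}{4}$)
$I - t{\left(f{\left(a \right)} \right)} = - \frac{2647}{2013} - \sqrt{- \frac{1 - \frac{1}{4}}{4}} = - \frac{2647}{2013} - \sqrt{\left(- \frac{1}{4}\right) \frac{3}{4}} = - \frac{2647}{2013} - \sqrt{- \frac{3}{16}} = - \frac{2647}{2013} - \frac{i \sqrt{3}}{4}$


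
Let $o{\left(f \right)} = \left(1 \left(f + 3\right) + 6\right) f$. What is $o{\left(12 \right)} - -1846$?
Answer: $2098$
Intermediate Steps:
$o{\left(f \right)} = f \left(9 + f\right)$ ($o{\left(f \right)} = \left(1 \left(3 + f\right) + 6\right) f = \left(\left(3 + f\right) + 6\right) f = \left(9 + f\right) f = f \left(9 + f\right)$)
$o{\left(12 \right)} - -1846 = 12 \left(9 + 12\right) - -1846 = 12 \cdot 21 + 1846 = 252 + 1846 = 2098$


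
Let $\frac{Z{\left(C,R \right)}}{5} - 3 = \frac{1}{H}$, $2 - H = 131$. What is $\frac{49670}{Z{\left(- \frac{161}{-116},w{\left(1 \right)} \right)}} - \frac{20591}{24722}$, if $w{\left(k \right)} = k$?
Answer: $\frac{15836474383}{4771346} \approx 3319.1$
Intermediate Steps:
$H = -129$ ($H = 2 - 131 = -129$)
$Z{\left(C,R \right)} = \frac{1930}{129}$ ($Z{\left(C,R \right)} = 15 + \frac{5}{-129} = 15 + 5 \left(- \frac{1}{129}\right) = 15 - \frac{5}{129} = \frac{1930}{129}$)
$\frac{49670}{Z{\left(- \frac{161}{-116},w{\left(1 \right)} \right)}} - \frac{20591}{24722} = \frac{49670}{\frac{1930}{129}} - \frac{20591}{24722} = 49670 \cdot \frac{129}{1930} - \frac{20591}{24722} = \frac{640743}{193} - \frac{20591}{24722} = \frac{15836474383}{4771346}$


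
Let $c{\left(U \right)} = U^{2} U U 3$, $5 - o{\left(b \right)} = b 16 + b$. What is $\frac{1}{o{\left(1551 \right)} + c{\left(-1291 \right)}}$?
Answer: $\frac{1}{8333476640921} \approx 1.2 \cdot 10^{-13}$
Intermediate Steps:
$o{\left(b \right)} = 5 - 17 b$ ($o{\left(b \right)} = 5 - \left(b 16 + b\right) = 5 - \left(16 b + b\right) = 5 - 17 b$)
$c{\left(U \right)} = 3 U^{4}$ ($c{\left(U \right)} = U^{3} \cdot 3 U = 3 U^{4}$)
$\frac{1}{o{\left(1551 \right)} + c{\left(-1291 \right)}} = \frac{1}{\left(5 - 26367\right) + 3 \left(-1291\right)^{4}} = \frac{1}{\left(5 - 26367\right) + 3 \cdot 2777825555761} = \frac{1}{-26362 + 8333476667283} = \frac{1}{8333476640921}$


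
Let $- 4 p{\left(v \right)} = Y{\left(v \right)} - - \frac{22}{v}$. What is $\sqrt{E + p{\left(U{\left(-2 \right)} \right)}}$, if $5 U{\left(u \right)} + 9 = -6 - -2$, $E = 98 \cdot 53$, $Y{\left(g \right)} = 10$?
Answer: $\frac{\sqrt{877721}}{13} \approx 72.067$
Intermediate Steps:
$E = 5194$
$U{\left(u \right)} = - \frac{13}{5}$ ($U{\left(u \right)} = - \frac{9}{5} + \frac{-6 - -2}{5} = - \frac{9}{5} + \frac{-6 + 2}{5} = - \frac{9}{5} + \frac{1}{5} \left(-4\right) = - \frac{9}{5} - \frac{4}{5} = - \frac{13}{5}$)
$p{\left(v \right)} = - \frac{5}{2} - \frac{11}{2 v}$ ($p{\left(v \right)} = - \frac{10 - - \frac{22}{v}}{4} = - \frac{10 + \frac{22}{v}}{4} = - \frac{5}{2} - \frac{11}{2 v}$)
$\sqrt{E + p{\left(U{\left(-2 \right)} \right)}} = \sqrt{5194 + \frac{-11 - -13}{2 \left(- \frac{13}{5}\right)}} = \sqrt{5194 + \frac{1}{2} \left(- \frac{5}{13}\right) \left(-11 + 13\right)} = \sqrt{5194 + \frac{1}{2} \left(- \frac{5}{13}\right) 2} = \sqrt{5194 - \frac{5}{13}} = \sqrt{\frac{67517}{13}} = \frac{\sqrt{877721}}{13}$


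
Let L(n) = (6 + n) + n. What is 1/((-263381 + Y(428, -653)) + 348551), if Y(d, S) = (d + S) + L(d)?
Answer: 1/85807 ≈ 1.1654e-5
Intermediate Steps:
L(n) = 6 + 2*n
Y(d, S) = 6 + S + 3*d (Y(d, S) = (d + S) + (6 + 2*d) = (S + d) + (6 + 2*d) = 6 + S + 3*d)
1/((-263381 + Y(428, -653)) + 348551) = 1/((-263381 + (6 - 653 + 3*428)) + 348551) = 1/((-263381 + (6 - 653 + 1284)) + 348551) = 1/((-263381 + 637) + 348551) = 1/(-262744 + 348551) = 1/85807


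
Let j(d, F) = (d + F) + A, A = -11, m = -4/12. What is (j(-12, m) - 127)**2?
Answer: 203401/9 ≈ 22600.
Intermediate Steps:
m = -1/3 (m = -4*1/12 = -1/3 ≈ -0.33333)
j(d, F) = -11 + F + d (j(d, F) = (d + F) - 11 = (F + d) - 11 = -11 + F + d)
(j(-12, m) - 127)**2 = ((-11 - 1/3 - 12) - 127)**2 = (-70/3 - 127)**2 = (-451/3)**2 = 203401/9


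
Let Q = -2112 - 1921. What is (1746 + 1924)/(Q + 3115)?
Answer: -1835/459 ≈ -3.9978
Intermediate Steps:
Q = -4033
(1746 + 1924)/(Q + 3115) = (1746 + 1924)/(-4033 + 3115) = 3670/(-918) = 3670*(-1/918) = -1835/459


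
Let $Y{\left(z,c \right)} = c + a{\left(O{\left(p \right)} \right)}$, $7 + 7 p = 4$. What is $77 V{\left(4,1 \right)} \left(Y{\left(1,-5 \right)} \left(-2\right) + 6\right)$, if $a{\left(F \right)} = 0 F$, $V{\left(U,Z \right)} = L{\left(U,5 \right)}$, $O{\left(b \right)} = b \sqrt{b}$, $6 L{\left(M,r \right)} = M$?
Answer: $\frac{2464}{3} \approx 821.33$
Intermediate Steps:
$p = - \frac{3}{7}$ ($p = -1 + \frac{1}{7} \cdot 4 = -1 + \frac{4}{7} = - \frac{3}{7} \approx -0.42857$)
$L{\left(M,r \right)} = \frac{M}{6}$
$O{\left(b \right)} = b^{\frac{3}{2}}$
$V{\left(U,Z \right)} = \frac{U}{6}$
$a{\left(F \right)} = 0$
$Y{\left(z,c \right)} = c$ ($Y{\left(z,c \right)} = c + 0 = c$)
$77 V{\left(4,1 \right)} \left(Y{\left(1,-5 \right)} \left(-2\right) + 6\right) = 77 \cdot \frac{1}{6} \cdot 4 \left(\left(-5\right) \left(-2\right) + 6\right) = 77 \cdot \frac{2}{3} \left(10 + 6\right) = \frac{154}{3} \cdot 16 = \frac{2464}{3}$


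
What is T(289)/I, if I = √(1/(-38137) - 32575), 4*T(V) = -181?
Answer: 181*I*√11844520584578/2484625552 ≈ 0.25071*I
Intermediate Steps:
T(V) = -181/4 (T(V) = (¼)*(-181) = -181/4)
I = 2*I*√11844520584578/38137 (I = √(-1/38137 - 32575) = √(-1242312776/38137) = 2*I*√11844520584578/38137 ≈ 180.49*I)
T(289)/I = -181*(-I*√11844520584578/621156388)/4 = -(-181)*I*√11844520584578/2484625552 = 181*I*√11844520584578/2484625552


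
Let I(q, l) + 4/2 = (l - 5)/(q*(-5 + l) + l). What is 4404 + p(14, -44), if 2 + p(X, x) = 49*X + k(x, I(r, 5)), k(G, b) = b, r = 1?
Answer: 5086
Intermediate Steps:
I(q, l) = -2 + (-5 + l)/(l + q*(-5 + l)) (I(q, l) = -2 + (l - 5)/(q*(-5 + l) + l) = -2 + (-5 + l)/(l + q*(-5 + l)))
p(X, x) = -4 + 49*X (p(X, x) = -2 + (49*X + (-5 - 1*5 + 10*1 - 2*5*1)/(5 - 5*1 + 5*1)) = -2 + (49*X + (-5 - 5 + 10 - 10)/(5 - 5 + 5)) = -2 + (49*X - 10/5) = -2 + (49*X + (⅕)*(-10)) = -2 + (49*X - 2) = -2 + (-2 + 49*X) = -4 + 49*X)
4404 + p(14, -44) = 4404 + (-4 + 49*14) = 4404 + (-4 + 686) = 4404 + 682 = 5086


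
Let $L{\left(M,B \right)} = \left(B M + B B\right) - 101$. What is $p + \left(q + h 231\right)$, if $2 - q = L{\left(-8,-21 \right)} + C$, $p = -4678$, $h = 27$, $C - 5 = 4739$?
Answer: $-3691$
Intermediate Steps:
$C = 4744$ ($C = 5 + 4739 = 4744$)
$L{\left(M,B \right)} = -101 + B^{2} + B M$ ($L{\left(M,B \right)} = \left(B M + B^{2}\right) - 101 = \left(B^{2} + B M\right) - 101 = -101 + B^{2} + B M$)
$q = -5250$ ($q = 2 - \left(\left(-101 + \left(-21\right)^{2} - -168\right) + 4744\right) = 2 - \left(\left(-101 + 441 + 168\right) + 4744\right) = 2 - \left(508 + 4744\right) = 2 - 5252 = -5250$)
$p + \left(q + h 231\right) = -4678 + \left(-5250 + 27 \cdot 231\right) = -4678 + \left(-5250 + 6237\right) = -4678 + 987 = -3691$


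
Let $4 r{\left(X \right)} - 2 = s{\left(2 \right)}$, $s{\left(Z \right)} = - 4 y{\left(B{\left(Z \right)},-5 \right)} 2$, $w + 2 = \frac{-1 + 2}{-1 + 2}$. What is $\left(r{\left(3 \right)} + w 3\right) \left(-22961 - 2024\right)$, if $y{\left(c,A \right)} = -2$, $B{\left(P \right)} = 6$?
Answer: $- \frac{74955}{2} \approx -37478.0$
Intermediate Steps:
$w = -1$ ($w = -2 + \frac{-1 + 2}{-1 + 2} = -2 + 1 \cdot 1^{-1} = -2 + 1 \cdot 1 = -2 + 1 = -1$)
$s{\left(Z \right)} = 16$ ($s{\left(Z \right)} = \left(-4\right) \left(-2\right) 2 = 8 \cdot 2 = 16$)
$r{\left(X \right)} = \frac{9}{2}$ ($r{\left(X \right)} = \frac{1}{2} + \frac{1}{4} \cdot 16 = \frac{1}{2} + 4 = \frac{9}{2}$)
$\left(r{\left(3 \right)} + w 3\right) \left(-22961 - 2024\right) = \left(\frac{9}{2} - 3\right) \left(-22961 - 2024\right) = \frac{3}{2} \left(-24985\right) = - \frac{74955}{2}$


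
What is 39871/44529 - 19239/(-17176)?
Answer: 1541517727/764830104 ≈ 2.0155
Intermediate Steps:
39871/44529 - 19239/(-17176) = 39871*(1/44529) - 19239*(-1/17176) = 39871/44529 + 19239/17176 = 1541517727/764830104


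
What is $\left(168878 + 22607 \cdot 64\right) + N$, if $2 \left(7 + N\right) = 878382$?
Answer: $2054910$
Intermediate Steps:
$N = 439184$ ($N = -7 + \frac{1}{2} \cdot 878382 = -7 + 439191 = 439184$)
$\left(168878 + 22607 \cdot 64\right) + N = \left(168878 + 22607 \cdot 64\right) + 439184 = \left(168878 + 1446848\right) + 439184 = 1615726 + 439184 = 2054910$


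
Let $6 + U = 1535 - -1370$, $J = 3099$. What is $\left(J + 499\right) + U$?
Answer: $6497$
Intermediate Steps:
$U = 2899$ ($U = -6 + \left(1535 - -1370\right) = -6 + \left(1535 + 1370\right) = -6 + 2905 = 2899$)
$\left(J + 499\right) + U = \left(3099 + 499\right) + 2899 = 3598 + 2899 = 6497$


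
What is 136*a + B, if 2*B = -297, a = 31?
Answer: 8135/2 ≈ 4067.5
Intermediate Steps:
B = -297/2 (B = (½)*(-297) = -297/2 ≈ -148.50)
136*a + B = 136*31 - 297/2 = 4216 - 297/2 = 8135/2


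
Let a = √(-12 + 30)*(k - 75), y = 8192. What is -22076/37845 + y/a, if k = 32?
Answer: -22076/37845 - 4096*√2/129 ≈ -45.487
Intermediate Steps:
a = -129*√2 (a = √(-12 + 30)*(32 - 75) = √18*(-43) = (3*√2)*(-43) = -129*√2 ≈ -182.43)
-22076/37845 + y/a = -22076/37845 + 8192/((-129*√2)) = -22076*1/37845 + 8192*(-√2/258) = -22076/37845 - 4096*√2/129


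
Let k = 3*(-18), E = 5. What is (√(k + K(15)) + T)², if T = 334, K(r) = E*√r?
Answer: (334 + I*√(54 - 5*√15))² ≈ 1.1152e+5 + 3931.3*I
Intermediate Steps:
k = -54
K(r) = 5*√r
(√(k + K(15)) + T)² = (√(-54 + 5*√15) + 334)² = (334 + √(-54 + 5*√15))²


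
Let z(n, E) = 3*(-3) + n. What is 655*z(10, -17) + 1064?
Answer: 1719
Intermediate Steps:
z(n, E) = -9 + n
655*z(10, -17) + 1064 = 655*(-9 + 10) + 1064 = 655*1 + 1064 = 655 + 1064 = 1719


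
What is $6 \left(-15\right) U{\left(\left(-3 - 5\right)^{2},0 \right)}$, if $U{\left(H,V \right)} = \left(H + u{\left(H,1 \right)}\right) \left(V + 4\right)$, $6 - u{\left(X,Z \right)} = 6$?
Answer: $-23040$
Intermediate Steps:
$u{\left(X,Z \right)} = 0$ ($u{\left(X,Z \right)} = 6 - 6 = 0$)
$U{\left(H,V \right)} = H \left(4 + V\right)$ ($U{\left(H,V \right)} = \left(H + 0\right) \left(V + 4\right) = H \left(4 + V\right)$)
$6 \left(-15\right) U{\left(\left(-3 - 5\right)^{2},0 \right)} = 6 \left(-15\right) \left(-3 - 5\right)^{2} \left(4 + 0\right) = - 90 \left(-8\right)^{2} \cdot 4 = - 90 \cdot 64 \cdot 4 = \left(-90\right) 256 = -23040$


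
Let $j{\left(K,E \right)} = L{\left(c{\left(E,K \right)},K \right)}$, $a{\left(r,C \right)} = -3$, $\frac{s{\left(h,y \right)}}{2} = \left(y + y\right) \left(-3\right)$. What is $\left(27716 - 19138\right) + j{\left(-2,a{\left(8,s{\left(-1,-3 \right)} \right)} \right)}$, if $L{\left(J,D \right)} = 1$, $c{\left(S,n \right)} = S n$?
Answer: $8579$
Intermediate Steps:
$s{\left(h,y \right)} = - 12 y$ ($s{\left(h,y \right)} = 2 \left(y + y\right) \left(-3\right) = 2 \cdot 2 y \left(-3\right) = 2 \left(- 6 y\right) = - 12 y$)
$j{\left(K,E \right)} = 1$
$\left(27716 - 19138\right) + j{\left(-2,a{\left(8,s{\left(-1,-3 \right)} \right)} \right)} = \left(27716 - 19138\right) + 1 = 8578 + 1 = 8579$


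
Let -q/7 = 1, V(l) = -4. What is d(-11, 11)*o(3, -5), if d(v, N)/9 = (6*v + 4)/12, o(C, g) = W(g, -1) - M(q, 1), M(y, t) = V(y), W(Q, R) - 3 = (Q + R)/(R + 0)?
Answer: -1209/2 ≈ -604.50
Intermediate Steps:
q = -7 (q = -7*1 = -7)
W(Q, R) = 3 + (Q + R)/R (W(Q, R) = 3 + (Q + R)/(R + 0) = 3 + (Q + R)/R)
M(y, t) = -4
o(C, g) = 8 - g (o(C, g) = (4 + g/(-1)) - 1*(-4) = (4 + g*(-1)) + 4 = (4 - g) + 4 = 8 - g)
d(v, N) = 3 + 9*v/2 (d(v, N) = 9*((6*v + 4)/12) = 9*((4 + 6*v)*(1/12)) = 9*(⅓ + v/2) = 3 + 9*v/2)
d(-11, 11)*o(3, -5) = (3 + (9/2)*(-11))*(8 - 1*(-5)) = (3 - 99/2)*(8 + 5) = -93/2*13 = -1209/2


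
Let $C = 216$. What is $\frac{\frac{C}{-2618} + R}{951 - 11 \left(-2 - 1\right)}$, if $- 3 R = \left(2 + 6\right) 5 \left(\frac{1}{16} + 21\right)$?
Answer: $- \frac{2206313}{7728336} \approx -0.28548$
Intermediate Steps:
$R = - \frac{1685}{6}$ ($R = - \frac{\left(2 + 6\right) 5 \left(\frac{1}{16} + 21\right)}{3} = - \frac{8 \cdot 5 \left(\frac{1}{16} + 21\right)}{3} = - \frac{40 \cdot \frac{337}{16}}{3} = \left(- \frac{1}{3}\right) \frac{1685}{2} = - \frac{1685}{6} \approx -280.83$)
$\frac{\frac{C}{-2618} + R}{951 - 11 \left(-2 - 1\right)} = \frac{\frac{216}{-2618} - \frac{1685}{6}}{951 - 11 \left(-2 - 1\right)} = \frac{216 \left(- \frac{1}{2618}\right) - \frac{1685}{6}}{951 - -33} = \frac{- \frac{108}{1309} - \frac{1685}{6}}{951 + 33} = - \frac{2206313}{7854 \cdot 984} = \left(- \frac{2206313}{7854}\right) \frac{1}{984} = - \frac{2206313}{7728336}$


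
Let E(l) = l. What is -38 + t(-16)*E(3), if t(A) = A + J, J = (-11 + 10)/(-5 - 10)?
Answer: -429/5 ≈ -85.800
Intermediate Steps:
J = 1/15 (J = -1/(-15) = -1*(-1/15) = 1/15 ≈ 0.066667)
t(A) = 1/15 + A (t(A) = A + 1/15 = 1/15 + A)
-38 + t(-16)*E(3) = -38 + (1/15 - 16)*3 = -38 - 239/15*3 = -38 - 239/5 = -429/5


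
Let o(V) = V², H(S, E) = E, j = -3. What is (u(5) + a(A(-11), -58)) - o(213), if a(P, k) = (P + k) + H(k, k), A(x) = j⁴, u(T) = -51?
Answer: -45455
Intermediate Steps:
A(x) = 81 (A(x) = (-3)⁴ = 81)
a(P, k) = P + 2*k (a(P, k) = (P + k) + k = P + 2*k)
(u(5) + a(A(-11), -58)) - o(213) = (-51 + (81 + 2*(-58))) - 1*213² = (-51 + (81 - 116)) - 1*45369 = (-51 - 35) - 45369 = -86 - 45369 = -45455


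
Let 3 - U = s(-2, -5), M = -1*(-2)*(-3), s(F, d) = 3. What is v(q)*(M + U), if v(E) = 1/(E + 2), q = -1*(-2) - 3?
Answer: -6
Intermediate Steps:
M = -6 (M = 2*(-3) = -6)
U = 0 (U = 3 - 1*3 = 3 - 3 = 0)
q = -1 (q = 2 - 3 = -1)
v(E) = 1/(2 + E)
v(q)*(M + U) = (-6 + 0)/(2 - 1) = -6/1 = 1*(-6) = -6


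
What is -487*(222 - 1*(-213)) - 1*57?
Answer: -211902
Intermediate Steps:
-487*(222 - 1*(-213)) - 1*57 = -487*(222 + 213) - 57 = -487*435 - 57 = -211845 - 57 = -211902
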